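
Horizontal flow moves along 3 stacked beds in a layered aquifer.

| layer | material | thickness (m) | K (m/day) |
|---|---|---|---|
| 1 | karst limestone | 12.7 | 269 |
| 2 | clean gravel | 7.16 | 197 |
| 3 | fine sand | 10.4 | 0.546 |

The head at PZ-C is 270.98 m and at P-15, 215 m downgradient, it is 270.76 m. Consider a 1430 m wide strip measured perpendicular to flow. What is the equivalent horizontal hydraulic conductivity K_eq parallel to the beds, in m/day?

Flow is parallel to layering, so each bed carries its own Darcy discharge and the transmissivities add.
Σ(K_i·b_i) = 269×12.7 + 197×7.16 + 0.546×10.4 = 4832 m²/day.
Total thickness b = 30.26 m, so K_eq = Σ(K_i·b_i)/b = 159.7 m/day.

160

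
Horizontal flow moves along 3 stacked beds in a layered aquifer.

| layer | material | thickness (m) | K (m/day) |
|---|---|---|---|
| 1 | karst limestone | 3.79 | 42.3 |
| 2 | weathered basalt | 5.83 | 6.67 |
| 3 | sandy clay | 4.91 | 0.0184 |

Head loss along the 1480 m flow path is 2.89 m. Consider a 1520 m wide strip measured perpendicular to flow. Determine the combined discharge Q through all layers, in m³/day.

592

Flow is parallel to layering, so each bed carries its own Darcy discharge and the transmissivities add.
Σ(K_i·b_i) = 42.3×3.79 + 6.67×5.83 + 0.0184×4.91 = 199.3 m²/day.
Hydraulic gradient i = Δh / L = 2.89 / 1480 = 0.001953.
Q = Σ(K_i·b_i) · W · i = 199.3 × 1520 × 0.001953 = 591.5 m³/day.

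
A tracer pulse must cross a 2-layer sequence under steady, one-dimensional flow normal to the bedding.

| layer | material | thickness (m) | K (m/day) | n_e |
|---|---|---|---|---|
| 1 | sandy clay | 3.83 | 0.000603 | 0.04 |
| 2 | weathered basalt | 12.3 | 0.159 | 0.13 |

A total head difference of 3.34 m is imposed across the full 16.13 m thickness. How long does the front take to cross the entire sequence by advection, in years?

With flow normal to the layers, continuity requires the same specific discharge q through every layer.
Σ(b_i/K_i) = 3.83/0.000603 + 12.3/0.159 = 6429 d.
q = Δh / Σ(b_i/K_i) = 3.34 / 6429 = 0.0005195 m/day.
In each layer the seepage velocity is v_i = q/n_i, so the layer transit time is t_i = b_i·n_i / q:
  layer 1 (sandy clay): t_1 = 3.83 × 0.04 / 0.0005195 = 294.9 d
  layer 2 (weathered basalt): t_2 = 12.3 × 0.13 / 0.0005195 = 3078 d
Total t = Σ t_i = 3373 days = 9.234 years.

9.23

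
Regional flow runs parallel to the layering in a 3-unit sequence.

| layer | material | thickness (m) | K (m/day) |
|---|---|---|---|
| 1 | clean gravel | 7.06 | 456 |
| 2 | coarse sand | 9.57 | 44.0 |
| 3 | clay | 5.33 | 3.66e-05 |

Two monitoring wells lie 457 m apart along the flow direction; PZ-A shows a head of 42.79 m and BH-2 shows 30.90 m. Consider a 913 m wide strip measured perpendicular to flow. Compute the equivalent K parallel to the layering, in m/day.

Flow is parallel to layering, so each bed carries its own Darcy discharge and the transmissivities add.
Σ(K_i·b_i) = 456×7.06 + 44.0×9.57 + 3.66e-05×5.33 = 3640 m²/day.
Total thickness b = 21.96 m, so K_eq = Σ(K_i·b_i)/b = 165.8 m/day.

166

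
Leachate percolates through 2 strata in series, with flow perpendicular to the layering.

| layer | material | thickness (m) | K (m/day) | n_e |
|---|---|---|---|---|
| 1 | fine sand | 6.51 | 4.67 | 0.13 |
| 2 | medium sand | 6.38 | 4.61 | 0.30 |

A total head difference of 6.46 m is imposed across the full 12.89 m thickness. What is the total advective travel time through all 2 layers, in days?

1.19

With flow normal to the layers, continuity requires the same specific discharge q through every layer.
Σ(b_i/K_i) = 6.51/4.67 + 6.38/4.61 = 2.778 d.
q = Δh / Σ(b_i/K_i) = 6.46 / 2.778 = 2.325 m/day.
In each layer the seepage velocity is v_i = q/n_i, so the layer transit time is t_i = b_i·n_i / q:
  layer 1 (fine sand): t_1 = 6.51 × 0.13 / 2.325 = 0.3639 d
  layer 2 (medium sand): t_2 = 6.38 × 0.30 / 2.325 = 0.8231 d
Total t = Σ t_i = 1.187 days.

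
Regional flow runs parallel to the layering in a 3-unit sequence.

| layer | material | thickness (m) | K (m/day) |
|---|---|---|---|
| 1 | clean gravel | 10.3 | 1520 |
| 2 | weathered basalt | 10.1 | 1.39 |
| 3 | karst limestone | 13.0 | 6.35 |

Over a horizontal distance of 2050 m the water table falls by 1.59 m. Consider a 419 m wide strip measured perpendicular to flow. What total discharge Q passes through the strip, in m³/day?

5120

Flow is parallel to layering, so each bed carries its own Darcy discharge and the transmissivities add.
Σ(K_i·b_i) = 1520×10.3 + 1.39×10.1 + 6.35×13.0 = 15753 m²/day.
Hydraulic gradient i = Δh / L = 1.59 / 2050 = 0.0007756.
Q = Σ(K_i·b_i) · W · i = 15753 × 419 × 0.0007756 = 5119 m³/day.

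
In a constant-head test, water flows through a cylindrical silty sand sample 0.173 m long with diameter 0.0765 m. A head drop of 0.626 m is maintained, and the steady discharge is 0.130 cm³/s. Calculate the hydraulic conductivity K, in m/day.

0.675

Cross-sectional area A = π·(d/2)² = π × (0.0765/2)² = 0.004596 m².
Convert discharge: 0.130 cm³/s = 1.300e-07 m³/s.
Darcy's law rearranged: K = Q·L / (A·Δh) = 1.300e-07 × 0.173 / (0.004596 × 0.626) = 7.816e-06 m/s = 0.6753 m/day.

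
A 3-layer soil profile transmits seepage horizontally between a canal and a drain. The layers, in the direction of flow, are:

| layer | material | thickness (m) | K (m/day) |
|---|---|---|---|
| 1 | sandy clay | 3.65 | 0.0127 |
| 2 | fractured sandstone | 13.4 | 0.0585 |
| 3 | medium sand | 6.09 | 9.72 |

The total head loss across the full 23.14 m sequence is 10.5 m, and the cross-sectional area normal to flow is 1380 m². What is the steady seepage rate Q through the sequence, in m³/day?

28.0

Flow is perpendicular to layering, so the layers act in series and the equivalent K is the thickness-weighted harmonic mean.
Total thickness L = 3.65 + 13.4 + 6.09 = 23.14 m.
Σ(b_i/K_i) = 3.65/0.0127 + 13.4/0.0585 + 6.09/9.72 = 517.1 d.
K_eq = L / Σ(b_i/K_i) = 23.14 / 517.1 = 0.04475 m/day.
Q = K_eq · A · (Δh/L) = 0.04475 × 1380 × (10.5/23.14) = 28.02 m³/day.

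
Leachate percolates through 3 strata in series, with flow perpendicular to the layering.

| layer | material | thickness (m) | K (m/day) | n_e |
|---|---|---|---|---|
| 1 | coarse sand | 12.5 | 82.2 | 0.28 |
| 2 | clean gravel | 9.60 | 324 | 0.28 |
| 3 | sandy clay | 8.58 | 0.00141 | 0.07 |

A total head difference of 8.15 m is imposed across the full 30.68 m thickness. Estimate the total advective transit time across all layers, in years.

13.9

With flow normal to the layers, continuity requires the same specific discharge q through every layer.
Σ(b_i/K_i) = 12.5/82.2 + 9.60/324 + 8.58/0.00141 = 6085 d.
q = Δh / Σ(b_i/K_i) = 8.15 / 6085 = 0.001339 m/day.
In each layer the seepage velocity is v_i = q/n_i, so the layer transit time is t_i = b_i·n_i / q:
  layer 1 (coarse sand): t_1 = 12.5 × 0.28 / 0.001339 = 2613 d
  layer 2 (clean gravel): t_2 = 9.60 × 0.28 / 0.001339 = 2007 d
  layer 3 (sandy clay): t_3 = 8.58 × 0.07 / 0.001339 = 448.4 d
Total t = Σ t_i = 5069 days = 13.88 years.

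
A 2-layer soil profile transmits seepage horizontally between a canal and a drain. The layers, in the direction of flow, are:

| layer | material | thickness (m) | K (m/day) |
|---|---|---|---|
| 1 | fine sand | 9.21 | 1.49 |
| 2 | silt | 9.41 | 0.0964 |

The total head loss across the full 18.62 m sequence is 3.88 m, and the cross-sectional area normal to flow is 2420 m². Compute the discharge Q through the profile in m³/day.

90.5

Flow is perpendicular to layering, so the layers act in series and the equivalent K is the thickness-weighted harmonic mean.
Total thickness L = 9.21 + 9.41 = 18.62 m.
Σ(b_i/K_i) = 9.21/1.49 + 9.41/0.0964 = 103.8 d.
K_eq = L / Σ(b_i/K_i) = 18.62 / 103.8 = 0.1794 m/day.
Q = K_eq · A · (Δh/L) = 0.1794 × 2420 × (3.88/18.62) = 90.46 m³/day.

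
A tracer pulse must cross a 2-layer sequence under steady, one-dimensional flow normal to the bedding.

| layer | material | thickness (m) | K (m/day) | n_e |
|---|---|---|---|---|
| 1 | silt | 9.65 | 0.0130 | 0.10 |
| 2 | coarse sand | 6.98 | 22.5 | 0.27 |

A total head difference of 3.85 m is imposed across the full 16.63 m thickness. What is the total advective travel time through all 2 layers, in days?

With flow normal to the layers, continuity requires the same specific discharge q through every layer.
Σ(b_i/K_i) = 9.65/0.0130 + 6.98/22.5 = 742.6 d.
q = Δh / Σ(b_i/K_i) = 3.85 / 742.6 = 0.005184 m/day.
In each layer the seepage velocity is v_i = q/n_i, so the layer transit time is t_i = b_i·n_i / q:
  layer 1 (silt): t_1 = 9.65 × 0.10 / 0.005184 = 186.1 d
  layer 2 (coarse sand): t_2 = 6.98 × 0.27 / 0.005184 = 363.5 d
Total t = Σ t_i = 549.7 days.

550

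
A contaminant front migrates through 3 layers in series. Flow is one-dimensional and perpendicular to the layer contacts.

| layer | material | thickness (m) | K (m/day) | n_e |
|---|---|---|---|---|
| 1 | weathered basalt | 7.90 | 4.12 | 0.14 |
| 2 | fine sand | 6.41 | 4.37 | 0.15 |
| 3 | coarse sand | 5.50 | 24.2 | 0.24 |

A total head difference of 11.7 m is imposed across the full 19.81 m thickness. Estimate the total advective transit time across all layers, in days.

With flow normal to the layers, continuity requires the same specific discharge q through every layer.
Σ(b_i/K_i) = 7.90/4.12 + 6.41/4.37 + 5.50/24.2 = 3.612 d.
q = Δh / Σ(b_i/K_i) = 11.7 / 3.612 = 3.240 m/day.
In each layer the seepage velocity is v_i = q/n_i, so the layer transit time is t_i = b_i·n_i / q:
  layer 1 (weathered basalt): t_1 = 7.90 × 0.14 / 3.240 = 0.3414 d
  layer 2 (fine sand): t_2 = 6.41 × 0.15 / 3.240 = 0.2968 d
  layer 3 (coarse sand): t_3 = 5.50 × 0.24 / 3.240 = 0.4075 d
Total t = Σ t_i = 1.046 days.

1.05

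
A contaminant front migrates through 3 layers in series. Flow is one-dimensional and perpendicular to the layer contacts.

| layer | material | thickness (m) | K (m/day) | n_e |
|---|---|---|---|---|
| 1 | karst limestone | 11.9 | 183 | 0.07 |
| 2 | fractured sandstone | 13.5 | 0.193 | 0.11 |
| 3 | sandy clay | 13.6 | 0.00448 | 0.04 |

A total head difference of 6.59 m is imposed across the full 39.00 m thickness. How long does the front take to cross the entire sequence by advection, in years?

With flow normal to the layers, continuity requires the same specific discharge q through every layer.
Σ(b_i/K_i) = 11.9/183 + 13.5/0.193 + 13.6/0.00448 = 3106 d.
q = Δh / Σ(b_i/K_i) = 6.59 / 3106 = 0.002122 m/day.
In each layer the seepage velocity is v_i = q/n_i, so the layer transit time is t_i = b_i·n_i / q:
  layer 1 (karst limestone): t_1 = 11.9 × 0.07 / 0.002122 = 392.6 d
  layer 2 (fractured sandstone): t_2 = 13.5 × 0.11 / 0.002122 = 699.8 d
  layer 3 (sandy clay): t_3 = 13.6 × 0.04 / 0.002122 = 256.4 d
Total t = Σ t_i = 1349 days = 3.693 years.

3.69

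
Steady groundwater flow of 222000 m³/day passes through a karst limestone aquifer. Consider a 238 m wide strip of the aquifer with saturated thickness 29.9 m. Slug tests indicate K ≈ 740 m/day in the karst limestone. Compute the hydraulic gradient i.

0.0422

Cross-sectional area A = 238 × 29.9 = 7116 m².
From Q = K·A·i, i = Q / (K·A) = 222000 / (740.0 × 7116) = 0.04216.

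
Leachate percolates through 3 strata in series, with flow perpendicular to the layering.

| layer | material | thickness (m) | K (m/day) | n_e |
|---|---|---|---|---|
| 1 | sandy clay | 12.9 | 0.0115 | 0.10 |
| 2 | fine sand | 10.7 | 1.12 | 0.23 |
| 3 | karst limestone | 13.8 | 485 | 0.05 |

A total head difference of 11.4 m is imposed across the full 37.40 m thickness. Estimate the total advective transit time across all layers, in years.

With flow normal to the layers, continuity requires the same specific discharge q through every layer.
Σ(b_i/K_i) = 12.9/0.0115 + 10.7/1.12 + 13.8/485 = 1131 d.
q = Δh / Σ(b_i/K_i) = 11.4 / 1131 = 0.01008 m/day.
In each layer the seepage velocity is v_i = q/n_i, so the layer transit time is t_i = b_i·n_i / q:
  layer 1 (sandy clay): t_1 = 12.9 × 0.10 / 0.01008 = 128.0 d
  layer 2 (fine sand): t_2 = 10.7 × 0.23 / 0.01008 = 244.2 d
  layer 3 (karst limestone): t_3 = 13.8 × 0.05 / 0.01008 = 68.47 d
Total t = Σ t_i = 440.7 days = 1.207 years.

1.21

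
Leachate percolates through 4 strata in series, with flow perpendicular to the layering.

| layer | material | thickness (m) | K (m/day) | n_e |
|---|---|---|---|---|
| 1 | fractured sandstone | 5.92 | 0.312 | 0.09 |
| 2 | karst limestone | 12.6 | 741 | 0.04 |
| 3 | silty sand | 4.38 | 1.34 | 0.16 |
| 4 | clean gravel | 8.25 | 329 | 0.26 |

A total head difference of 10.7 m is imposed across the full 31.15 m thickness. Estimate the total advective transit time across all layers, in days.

8.09

With flow normal to the layers, continuity requires the same specific discharge q through every layer.
Σ(b_i/K_i) = 5.92/0.312 + 12.6/741 + 4.38/1.34 + 8.25/329 = 22.29 d.
q = Δh / Σ(b_i/K_i) = 10.7 / 22.29 = 0.4801 m/day.
In each layer the seepage velocity is v_i = q/n_i, so the layer transit time is t_i = b_i·n_i / q:
  layer 1 (fractured sandstone): t_1 = 5.92 × 0.09 / 0.4801 = 1.110 d
  layer 2 (karst limestone): t_2 = 12.6 × 0.04 / 0.4801 = 1.050 d
  layer 3 (silty sand): t_3 = 4.38 × 0.16 / 0.4801 = 1.460 d
  layer 4 (clean gravel): t_4 = 8.25 × 0.26 / 0.4801 = 4.467 d
Total t = Σ t_i = 8.086 days.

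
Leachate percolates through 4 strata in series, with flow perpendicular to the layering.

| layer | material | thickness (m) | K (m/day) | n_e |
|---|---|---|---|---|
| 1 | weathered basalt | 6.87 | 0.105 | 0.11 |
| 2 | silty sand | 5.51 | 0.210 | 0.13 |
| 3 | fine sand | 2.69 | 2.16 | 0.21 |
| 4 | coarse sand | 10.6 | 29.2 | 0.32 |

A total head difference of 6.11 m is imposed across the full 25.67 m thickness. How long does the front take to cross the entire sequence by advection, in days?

With flow normal to the layers, continuity requires the same specific discharge q through every layer.
Σ(b_i/K_i) = 6.87/0.105 + 5.51/0.210 + 2.69/2.16 + 10.6/29.2 = 93.28 d.
q = Δh / Σ(b_i/K_i) = 6.11 / 93.28 = 0.06551 m/day.
In each layer the seepage velocity is v_i = q/n_i, so the layer transit time is t_i = b_i·n_i / q:
  layer 1 (weathered basalt): t_1 = 6.87 × 0.11 / 0.06551 = 11.54 d
  layer 2 (silty sand): t_2 = 5.51 × 0.13 / 0.06551 = 10.94 d
  layer 3 (fine sand): t_3 = 2.69 × 0.21 / 0.06551 = 8.624 d
  layer 4 (coarse sand): t_4 = 10.6 × 0.32 / 0.06551 = 51.78 d
Total t = Σ t_i = 82.88 days.

82.9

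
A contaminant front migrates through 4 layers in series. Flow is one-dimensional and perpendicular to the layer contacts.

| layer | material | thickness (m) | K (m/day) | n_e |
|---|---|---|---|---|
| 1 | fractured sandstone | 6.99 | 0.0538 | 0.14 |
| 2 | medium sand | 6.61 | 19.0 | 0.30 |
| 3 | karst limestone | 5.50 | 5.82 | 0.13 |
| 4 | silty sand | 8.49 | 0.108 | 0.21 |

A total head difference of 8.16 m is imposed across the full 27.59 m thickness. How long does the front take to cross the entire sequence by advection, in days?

With flow normal to the layers, continuity requires the same specific discharge q through every layer.
Σ(b_i/K_i) = 6.99/0.0538 + 6.61/19.0 + 5.50/5.82 + 8.49/0.108 = 209.8 d.
q = Δh / Σ(b_i/K_i) = 8.16 / 209.8 = 0.03889 m/day.
In each layer the seepage velocity is v_i = q/n_i, so the layer transit time is t_i = b_i·n_i / q:
  layer 1 (fractured sandstone): t_1 = 6.99 × 0.14 / 0.03889 = 25.16 d
  layer 2 (medium sand): t_2 = 6.61 × 0.30 / 0.03889 = 50.99 d
  layer 3 (karst limestone): t_3 = 5.50 × 0.13 / 0.03889 = 18.39 d
  layer 4 (silty sand): t_4 = 8.49 × 0.21 / 0.03889 = 45.85 d
Total t = Σ t_i = 140.4 days.

140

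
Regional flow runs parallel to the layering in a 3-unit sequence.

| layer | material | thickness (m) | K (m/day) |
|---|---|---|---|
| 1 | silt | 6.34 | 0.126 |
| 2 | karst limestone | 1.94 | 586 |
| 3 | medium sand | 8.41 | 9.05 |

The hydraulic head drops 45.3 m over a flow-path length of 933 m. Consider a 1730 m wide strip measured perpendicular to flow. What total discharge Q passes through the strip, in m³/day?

Flow is parallel to layering, so each bed carries its own Darcy discharge and the transmissivities add.
Σ(K_i·b_i) = 0.126×6.34 + 586×1.94 + 9.05×8.41 = 1214 m²/day.
Hydraulic gradient i = Δh / L = 45.3 / 933 = 0.04855.
Q = Σ(K_i·b_i) · W · i = 1214 × 1730 × 0.04855 = 1.020e+05 m³/day.

102000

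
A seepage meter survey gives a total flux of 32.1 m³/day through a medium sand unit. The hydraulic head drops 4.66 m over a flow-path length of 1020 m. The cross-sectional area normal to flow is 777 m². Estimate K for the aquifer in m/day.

Hydraulic gradient i = Δh / L = 4.66 / 1020 = 0.004569.
From Q = K·A·i, K = Q / (A·i) = 32.1 / (777.0 × 0.004569) = 9.043 m/day.

9.04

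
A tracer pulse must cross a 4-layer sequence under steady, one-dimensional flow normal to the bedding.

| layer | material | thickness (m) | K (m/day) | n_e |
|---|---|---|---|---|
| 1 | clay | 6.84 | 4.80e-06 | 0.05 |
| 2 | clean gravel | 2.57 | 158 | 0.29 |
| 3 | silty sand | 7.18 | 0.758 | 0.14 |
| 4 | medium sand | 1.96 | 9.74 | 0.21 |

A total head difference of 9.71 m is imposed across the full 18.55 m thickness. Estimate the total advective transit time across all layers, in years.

With flow normal to the layers, continuity requires the same specific discharge q through every layer.
Σ(b_i/K_i) = 6.84/4.80e-06 + 2.57/158 + 7.18/0.758 + 1.96/9.74 = 1.425e+06 d.
q = Δh / Σ(b_i/K_i) = 9.71 / 1.425e+06 = 6.814e-06 m/day.
In each layer the seepage velocity is v_i = q/n_i, so the layer transit time is t_i = b_i·n_i / q:
  layer 1 (clay): t_1 = 6.84 × 0.05 / 6.814e-06 = 50191 d
  layer 2 (clean gravel): t_2 = 2.57 × 0.29 / 6.814e-06 = 1.094e+05 d
  layer 3 (silty sand): t_3 = 7.18 × 0.14 / 6.814e-06 = 1.475e+05 d
  layer 4 (medium sand): t_4 = 1.96 × 0.21 / 6.814e-06 = 60405 d
Total t = Σ t_i = 3.675e+05 days = 1006 years.

1010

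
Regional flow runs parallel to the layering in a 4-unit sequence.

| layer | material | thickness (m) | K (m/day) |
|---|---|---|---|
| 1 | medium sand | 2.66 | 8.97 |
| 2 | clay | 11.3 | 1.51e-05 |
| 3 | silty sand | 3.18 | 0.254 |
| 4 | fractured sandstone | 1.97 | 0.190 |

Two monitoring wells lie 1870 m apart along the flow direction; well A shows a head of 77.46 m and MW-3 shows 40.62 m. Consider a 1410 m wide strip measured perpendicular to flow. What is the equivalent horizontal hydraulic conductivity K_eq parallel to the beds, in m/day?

1.31

Flow is parallel to layering, so each bed carries its own Darcy discharge and the transmissivities add.
Σ(K_i·b_i) = 8.97×2.66 + 1.51e-05×11.3 + 0.254×3.18 + 0.190×1.97 = 25.04 m²/day.
Total thickness b = 19.11 m, so K_eq = Σ(K_i·b_i)/b = 1.310 m/day.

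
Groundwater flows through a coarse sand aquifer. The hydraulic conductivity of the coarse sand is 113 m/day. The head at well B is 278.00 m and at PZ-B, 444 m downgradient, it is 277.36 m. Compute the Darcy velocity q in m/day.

0.163

Hydraulic gradient i = (278.00 − 277.36) / 444 = 0.64 / 444 = 0.001441.
Specific discharge q = K · i = 113.0 × 0.001441 = 0.1629 m/day.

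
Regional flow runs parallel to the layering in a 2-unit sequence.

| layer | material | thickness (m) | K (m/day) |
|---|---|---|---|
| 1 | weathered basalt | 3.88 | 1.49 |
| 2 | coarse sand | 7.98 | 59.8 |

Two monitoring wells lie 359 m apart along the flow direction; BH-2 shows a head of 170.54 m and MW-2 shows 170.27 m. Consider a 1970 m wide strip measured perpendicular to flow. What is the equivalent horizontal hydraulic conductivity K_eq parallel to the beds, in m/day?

Flow is parallel to layering, so each bed carries its own Darcy discharge and the transmissivities add.
Σ(K_i·b_i) = 1.49×3.88 + 59.8×7.98 = 483.0 m²/day.
Total thickness b = 11.86 m, so K_eq = Σ(K_i·b_i)/b = 40.72 m/day.

40.7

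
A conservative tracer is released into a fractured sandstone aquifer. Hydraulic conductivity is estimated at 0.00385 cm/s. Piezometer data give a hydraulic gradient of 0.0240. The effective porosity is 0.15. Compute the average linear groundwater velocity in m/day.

0.532

Convert K: 0.00385 cm/s × 864 = 3.326 m/day.
Hydraulic gradient i = 0.0240.
Darcy flux q = K · i = 3.326 × 0.02400 = 0.07983 m/day.
Seepage velocity v = q / n_e = 0.07983 / 0.15 = 0.5322 m/day.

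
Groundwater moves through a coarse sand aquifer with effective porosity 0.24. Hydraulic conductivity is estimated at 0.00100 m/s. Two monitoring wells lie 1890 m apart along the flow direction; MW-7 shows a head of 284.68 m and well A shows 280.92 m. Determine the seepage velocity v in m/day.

Convert K: 0.00100 m/s × 86400 = 86.40 m/day.
Hydraulic gradient i = (284.68 − 280.92) / 1890 = 3.76 / 1890 = 0.001989.
Darcy flux q = K · i = 86.40 × 0.001989 = 0.1719 m/day.
Seepage velocity v = q / n_e = 0.1719 / 0.24 = 0.7162 m/day.

0.716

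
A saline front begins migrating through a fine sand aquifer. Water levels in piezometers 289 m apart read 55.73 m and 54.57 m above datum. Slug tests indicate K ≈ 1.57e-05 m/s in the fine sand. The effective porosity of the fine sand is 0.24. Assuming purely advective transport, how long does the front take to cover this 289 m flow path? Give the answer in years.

Convert K: 1.57e-05 m/s × 86400 = 1.356 m/day.
Hydraulic gradient i = (55.73 − 54.57) / 289 = 1.16 / 289 = 0.004014.
Darcy flux q = K · i = 1.356 × 0.004014 = 0.005445 m/day.
Seepage velocity v = q / n_e = 0.005445 / 0.24 = 0.02269 m/day.
Travel time t = L / v = 289 / 0.02269 = 12739 days = 34.88 years.

34.9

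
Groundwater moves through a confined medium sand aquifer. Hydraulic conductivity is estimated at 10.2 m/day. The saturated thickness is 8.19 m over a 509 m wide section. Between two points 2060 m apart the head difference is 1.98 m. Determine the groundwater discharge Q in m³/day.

40.9

Cross-sectional area A = 509 × 8.19 = 4169 m².
Hydraulic gradient i = Δh / L = 1.98 / 2060 = 0.0009612.
Darcy's law: Q = K · A · i = 10.20 × 4169 × 0.0009612 = 40.87 m³/day.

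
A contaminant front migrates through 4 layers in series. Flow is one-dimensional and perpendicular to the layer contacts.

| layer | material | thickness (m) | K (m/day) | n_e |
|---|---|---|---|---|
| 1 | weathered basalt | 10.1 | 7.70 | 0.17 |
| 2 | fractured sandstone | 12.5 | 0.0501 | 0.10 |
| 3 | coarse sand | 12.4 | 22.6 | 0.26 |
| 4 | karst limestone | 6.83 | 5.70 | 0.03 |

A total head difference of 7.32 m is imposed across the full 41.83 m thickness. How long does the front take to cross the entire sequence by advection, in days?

221

With flow normal to the layers, continuity requires the same specific discharge q through every layer.
Σ(b_i/K_i) = 10.1/7.70 + 12.5/0.0501 + 12.4/22.6 + 6.83/5.70 = 252.6 d.
q = Δh / Σ(b_i/K_i) = 7.32 / 252.6 = 0.02898 m/day.
In each layer the seepage velocity is v_i = q/n_i, so the layer transit time is t_i = b_i·n_i / q:
  layer 1 (weathered basalt): t_1 = 10.1 × 0.17 / 0.02898 = 59.24 d
  layer 2 (fractured sandstone): t_2 = 12.5 × 0.10 / 0.02898 = 43.13 d
  layer 3 (coarse sand): t_3 = 12.4 × 0.26 / 0.02898 = 111.2 d
  layer 4 (karst limestone): t_4 = 6.83 × 0.03 / 0.02898 = 7.070 d
Total t = Σ t_i = 220.7 days.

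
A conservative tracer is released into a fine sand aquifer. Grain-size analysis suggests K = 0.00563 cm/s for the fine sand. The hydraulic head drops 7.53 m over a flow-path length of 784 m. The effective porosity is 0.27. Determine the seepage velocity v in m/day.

Convert K: 0.00563 cm/s × 864 = 4.864 m/day.
Hydraulic gradient i = Δh / L = 7.53 / 784 = 0.009605.
Darcy flux q = K · i = 4.864 × 0.009605 = 0.04672 m/day.
Seepage velocity v = q / n_e = 0.04672 / 0.27 = 0.1730 m/day.

0.173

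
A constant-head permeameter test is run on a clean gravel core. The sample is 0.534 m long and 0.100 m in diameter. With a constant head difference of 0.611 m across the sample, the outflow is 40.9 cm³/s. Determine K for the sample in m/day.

Cross-sectional area A = π·(d/2)² = π × (0.100/2)² = 0.007854 m².
Convert discharge: 40.9 cm³/s = 4.090e-05 m³/s.
Darcy's law rearranged: K = Q·L / (A·Δh) = 4.090e-05 × 0.534 / (0.007854 × 0.611) = 0.004551 m/s = 393.2 m/day.

393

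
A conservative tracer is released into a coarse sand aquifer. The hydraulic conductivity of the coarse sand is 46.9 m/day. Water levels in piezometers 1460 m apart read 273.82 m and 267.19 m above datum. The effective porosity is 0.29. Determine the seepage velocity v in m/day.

0.734

Hydraulic gradient i = (273.82 − 267.19) / 1460 = 6.63 / 1460 = 0.004541.
Darcy flux q = K · i = 46.90 × 0.004541 = 0.2130 m/day.
Seepage velocity v = q / n_e = 0.2130 / 0.29 = 0.7344 m/day.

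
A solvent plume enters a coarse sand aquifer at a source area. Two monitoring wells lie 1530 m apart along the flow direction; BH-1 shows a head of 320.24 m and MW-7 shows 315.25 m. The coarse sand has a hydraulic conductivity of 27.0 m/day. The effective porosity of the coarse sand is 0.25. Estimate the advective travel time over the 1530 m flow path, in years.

11.9

Hydraulic gradient i = (320.24 − 315.25) / 1530 = 4.99 / 1530 = 0.003261.
Darcy flux q = K · i = 27.00 × 0.003261 = 0.08806 m/day.
Seepage velocity v = q / n_e = 0.08806 / 0.25 = 0.3522 m/day.
Travel time t = L / v = 1530 / 0.3522 = 4344 days = 11.89 years.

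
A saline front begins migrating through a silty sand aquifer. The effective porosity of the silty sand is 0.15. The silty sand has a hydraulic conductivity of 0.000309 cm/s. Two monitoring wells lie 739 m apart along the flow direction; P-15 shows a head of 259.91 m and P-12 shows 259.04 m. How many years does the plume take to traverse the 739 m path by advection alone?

966

Convert K: 0.000309 cm/s × 864 = 0.2670 m/day.
Hydraulic gradient i = (259.91 − 259.04) / 739 = 0.87 / 739 = 0.001177.
Darcy flux q = K · i = 0.2670 × 0.001177 = 0.0003143 m/day.
Seepage velocity v = q / n_e = 0.0003143 / 0.15 = 0.002095 m/day.
Travel time t = L / v = 739 / 0.002095 = 3.527e+05 days = 965.6 years.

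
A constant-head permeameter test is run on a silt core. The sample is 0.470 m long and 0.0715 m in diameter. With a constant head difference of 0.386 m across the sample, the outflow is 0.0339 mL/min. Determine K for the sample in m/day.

0.0148

Cross-sectional area A = π·(d/2)² = π × (0.0715/2)² = 0.004015 m².
Convert discharge: 0.0339 mL/min = 5.650e-10 m³/s.
Darcy's law rearranged: K = Q·L / (A·Δh) = 5.650e-10 × 0.470 / (0.004015 × 0.386) = 1.713e-07 m/s = 0.01480 m/day.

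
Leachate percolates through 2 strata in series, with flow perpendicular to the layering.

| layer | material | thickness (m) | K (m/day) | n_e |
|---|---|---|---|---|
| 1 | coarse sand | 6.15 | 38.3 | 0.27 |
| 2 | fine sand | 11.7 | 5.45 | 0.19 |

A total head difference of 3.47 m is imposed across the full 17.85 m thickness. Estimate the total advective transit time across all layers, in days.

With flow normal to the layers, continuity requires the same specific discharge q through every layer.
Σ(b_i/K_i) = 6.15/38.3 + 11.7/5.45 = 2.307 d.
q = Δh / Σ(b_i/K_i) = 3.47 / 2.307 = 1.504 m/day.
In each layer the seepage velocity is v_i = q/n_i, so the layer transit time is t_i = b_i·n_i / q:
  layer 1 (coarse sand): t_1 = 6.15 × 0.27 / 1.504 = 1.104 d
  layer 2 (fine sand): t_2 = 11.7 × 0.19 / 1.504 = 1.478 d
Total t = Σ t_i = 2.582 days.

2.58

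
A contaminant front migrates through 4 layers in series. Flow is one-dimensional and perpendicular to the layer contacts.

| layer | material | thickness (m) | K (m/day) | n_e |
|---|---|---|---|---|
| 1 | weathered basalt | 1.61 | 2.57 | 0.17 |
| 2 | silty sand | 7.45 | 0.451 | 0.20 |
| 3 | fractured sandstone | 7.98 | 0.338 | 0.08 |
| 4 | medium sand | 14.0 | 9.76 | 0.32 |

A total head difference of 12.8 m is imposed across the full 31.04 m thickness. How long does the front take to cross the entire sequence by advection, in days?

With flow normal to the layers, continuity requires the same specific discharge q through every layer.
Σ(b_i/K_i) = 1.61/2.57 + 7.45/0.451 + 7.98/0.338 + 14.0/9.76 = 42.19 d.
q = Δh / Σ(b_i/K_i) = 12.8 / 42.19 = 0.3034 m/day.
In each layer the seepage velocity is v_i = q/n_i, so the layer transit time is t_i = b_i·n_i / q:
  layer 1 (weathered basalt): t_1 = 1.61 × 0.17 / 0.3034 = 0.9021 d
  layer 2 (silty sand): t_2 = 7.45 × 0.20 / 0.3034 = 4.911 d
  layer 3 (fractured sandstone): t_3 = 7.98 × 0.08 / 0.3034 = 2.104 d
  layer 4 (medium sand): t_4 = 14.0 × 0.32 / 0.3034 = 14.77 d
Total t = Σ t_i = 22.68 days.

22.7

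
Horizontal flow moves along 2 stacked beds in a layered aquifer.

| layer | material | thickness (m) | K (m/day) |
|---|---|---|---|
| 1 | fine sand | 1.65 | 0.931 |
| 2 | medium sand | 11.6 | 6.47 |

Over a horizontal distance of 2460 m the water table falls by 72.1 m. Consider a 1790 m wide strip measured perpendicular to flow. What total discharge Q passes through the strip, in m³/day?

Flow is parallel to layering, so each bed carries its own Darcy discharge and the transmissivities add.
Σ(K_i·b_i) = 0.931×1.65 + 6.47×11.6 = 76.59 m²/day.
Hydraulic gradient i = Δh / L = 72.1 / 2460 = 0.02931.
Q = Σ(K_i·b_i) · W · i = 76.59 × 1790 × 0.02931 = 4018 m³/day.

4020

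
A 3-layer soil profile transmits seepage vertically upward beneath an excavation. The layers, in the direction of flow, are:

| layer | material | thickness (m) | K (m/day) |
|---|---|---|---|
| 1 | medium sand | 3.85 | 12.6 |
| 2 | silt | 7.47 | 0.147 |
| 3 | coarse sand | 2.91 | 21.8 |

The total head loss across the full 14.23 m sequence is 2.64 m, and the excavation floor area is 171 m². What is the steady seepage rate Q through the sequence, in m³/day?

Flow is perpendicular to layering, so the layers act in series and the equivalent K is the thickness-weighted harmonic mean.
Total thickness L = 3.85 + 7.47 + 2.91 = 14.23 m.
Σ(b_i/K_i) = 3.85/12.6 + 7.47/0.147 + 2.91/21.8 = 51.26 d.
K_eq = L / Σ(b_i/K_i) = 14.23 / 51.26 = 0.2776 m/day.
Q = K_eq · A · (Δh/L) = 0.2776 × 171 × (2.64/14.23) = 8.808 m³/day.

8.81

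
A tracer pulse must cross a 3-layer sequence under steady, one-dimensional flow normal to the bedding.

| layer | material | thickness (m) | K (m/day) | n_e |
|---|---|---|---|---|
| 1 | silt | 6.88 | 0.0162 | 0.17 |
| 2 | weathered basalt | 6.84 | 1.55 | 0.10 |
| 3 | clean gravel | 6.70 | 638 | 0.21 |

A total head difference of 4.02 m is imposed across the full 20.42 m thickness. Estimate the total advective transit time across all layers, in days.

With flow normal to the layers, continuity requires the same specific discharge q through every layer.
Σ(b_i/K_i) = 6.88/0.0162 + 6.84/1.55 + 6.70/638 = 429.1 d.
q = Δh / Σ(b_i/K_i) = 4.02 / 429.1 = 0.009368 m/day.
In each layer the seepage velocity is v_i = q/n_i, so the layer transit time is t_i = b_i·n_i / q:
  layer 1 (silt): t_1 = 6.88 × 0.17 / 0.009368 = 124.8 d
  layer 2 (weathered basalt): t_2 = 6.84 × 0.10 / 0.009368 = 73.01 d
  layer 3 (clean gravel): t_3 = 6.70 × 0.21 / 0.009368 = 150.2 d
Total t = Σ t_i = 348.1 days.

348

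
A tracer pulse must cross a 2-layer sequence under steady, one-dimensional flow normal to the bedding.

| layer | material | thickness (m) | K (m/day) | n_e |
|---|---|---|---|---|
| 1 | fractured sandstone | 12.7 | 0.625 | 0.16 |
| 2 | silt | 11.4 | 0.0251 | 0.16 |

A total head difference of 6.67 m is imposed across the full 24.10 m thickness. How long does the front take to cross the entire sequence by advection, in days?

With flow normal to the layers, continuity requires the same specific discharge q through every layer.
Σ(b_i/K_i) = 12.7/0.625 + 11.4/0.0251 = 474.5 d.
q = Δh / Σ(b_i/K_i) = 6.67 / 474.5 = 0.01406 m/day.
In each layer the seepage velocity is v_i = q/n_i, so the layer transit time is t_i = b_i·n_i / q:
  layer 1 (fractured sandstone): t_1 = 12.7 × 0.16 / 0.01406 = 144.6 d
  layer 2 (silt): t_2 = 11.4 × 0.16 / 0.01406 = 129.8 d
Total t = Σ t_i = 274.3 days.

274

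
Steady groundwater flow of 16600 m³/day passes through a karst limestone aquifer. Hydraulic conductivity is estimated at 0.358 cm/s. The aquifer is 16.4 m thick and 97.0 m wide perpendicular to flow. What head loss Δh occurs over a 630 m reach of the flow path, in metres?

Convert K: 0.358 cm/s × 864 = 309.3 m/day.
Cross-sectional area A = 97.0 × 16.4 = 1591 m².
From Q = K·A·i, i = Q / (K·A) = 16600 / (309.3 × 1591) = 0.03374.
Head loss Δh = i · L = 0.03374 × 630 = 21.25 m.

21.3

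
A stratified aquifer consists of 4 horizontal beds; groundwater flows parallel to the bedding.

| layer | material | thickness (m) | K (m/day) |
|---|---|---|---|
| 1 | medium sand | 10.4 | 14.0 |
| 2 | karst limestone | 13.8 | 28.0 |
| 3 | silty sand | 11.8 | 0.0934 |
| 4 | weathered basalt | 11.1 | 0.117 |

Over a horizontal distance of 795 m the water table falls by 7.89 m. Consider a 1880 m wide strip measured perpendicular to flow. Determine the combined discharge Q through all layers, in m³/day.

Flow is parallel to layering, so each bed carries its own Darcy discharge and the transmissivities add.
Σ(K_i·b_i) = 14.0×10.4 + 28.0×13.8 + 0.0934×11.8 + 0.117×11.1 = 534.4 m²/day.
Hydraulic gradient i = Δh / L = 7.89 / 795 = 0.009925.
Q = Σ(K_i·b_i) · W · i = 534.4 × 1880 × 0.009925 = 9971 m³/day.

9970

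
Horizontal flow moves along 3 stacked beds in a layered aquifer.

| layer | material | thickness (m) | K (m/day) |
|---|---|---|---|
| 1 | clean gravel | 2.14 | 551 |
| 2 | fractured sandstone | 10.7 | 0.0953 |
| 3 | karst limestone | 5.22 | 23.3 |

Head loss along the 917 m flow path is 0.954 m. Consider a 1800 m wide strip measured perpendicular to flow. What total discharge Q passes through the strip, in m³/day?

Flow is parallel to layering, so each bed carries its own Darcy discharge and the transmissivities add.
Σ(K_i·b_i) = 551×2.14 + 0.0953×10.7 + 23.3×5.22 = 1302 m²/day.
Hydraulic gradient i = Δh / L = 0.954 / 917 = 0.001040.
Q = Σ(K_i·b_i) · W · i = 1302 × 1800 × 0.001040 = 2438 m³/day.

2440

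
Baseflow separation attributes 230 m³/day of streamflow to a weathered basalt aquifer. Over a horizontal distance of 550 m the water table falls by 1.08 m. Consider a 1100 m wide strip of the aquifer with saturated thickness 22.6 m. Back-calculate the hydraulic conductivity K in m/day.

Cross-sectional area A = 1100 × 22.6 = 24860 m².
Hydraulic gradient i = Δh / L = 1.08 / 550 = 0.001964.
From Q = K·A·i, K = Q / (A·i) = 230 / (24860 × 0.001964) = 4.712 m/day.

4.71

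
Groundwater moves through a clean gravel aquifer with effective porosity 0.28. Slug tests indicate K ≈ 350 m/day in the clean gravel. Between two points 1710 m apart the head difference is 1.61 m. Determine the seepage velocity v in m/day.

Hydraulic gradient i = Δh / L = 1.61 / 1710 = 0.0009415.
Darcy flux q = K · i = 350.0 × 0.0009415 = 0.3295 m/day.
Seepage velocity v = q / n_e = 0.3295 / 0.28 = 1.177 m/day.

1.18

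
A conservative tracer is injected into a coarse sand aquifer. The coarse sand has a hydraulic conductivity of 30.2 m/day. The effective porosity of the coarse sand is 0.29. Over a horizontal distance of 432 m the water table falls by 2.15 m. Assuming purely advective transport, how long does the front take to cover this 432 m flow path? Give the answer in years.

Hydraulic gradient i = Δh / L = 2.15 / 432 = 0.004977.
Darcy flux q = K · i = 30.20 × 0.004977 = 0.1503 m/day.
Seepage velocity v = q / n_e = 0.1503 / 0.29 = 0.5183 m/day.
Travel time t = L / v = 432 / 0.5183 = 833.5 days = 2.282 years.

2.28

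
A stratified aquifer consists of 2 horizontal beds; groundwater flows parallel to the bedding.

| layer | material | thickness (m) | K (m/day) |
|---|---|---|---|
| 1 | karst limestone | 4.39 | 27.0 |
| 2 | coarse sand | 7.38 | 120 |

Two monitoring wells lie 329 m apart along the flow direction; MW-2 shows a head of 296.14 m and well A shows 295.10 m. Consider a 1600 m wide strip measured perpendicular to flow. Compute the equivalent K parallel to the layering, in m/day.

Flow is parallel to layering, so each bed carries its own Darcy discharge and the transmissivities add.
Σ(K_i·b_i) = 27.0×4.39 + 120×7.38 = 1004 m²/day.
Total thickness b = 11.77 m, so K_eq = Σ(K_i·b_i)/b = 85.31 m/day.

85.3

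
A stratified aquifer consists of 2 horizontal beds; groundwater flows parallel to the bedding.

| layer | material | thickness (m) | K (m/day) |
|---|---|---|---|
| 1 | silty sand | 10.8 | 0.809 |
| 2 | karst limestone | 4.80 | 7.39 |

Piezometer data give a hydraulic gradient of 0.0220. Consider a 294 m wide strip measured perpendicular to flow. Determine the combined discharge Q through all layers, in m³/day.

Flow is parallel to layering, so each bed carries its own Darcy discharge and the transmissivities add.
Σ(K_i·b_i) = 0.809×10.8 + 7.39×4.80 = 44.21 m²/day.
Hydraulic gradient i = 0.0220.
Q = Σ(K_i·b_i) · W · i = 44.21 × 294 × 0.02200 = 285.9 m³/day.

286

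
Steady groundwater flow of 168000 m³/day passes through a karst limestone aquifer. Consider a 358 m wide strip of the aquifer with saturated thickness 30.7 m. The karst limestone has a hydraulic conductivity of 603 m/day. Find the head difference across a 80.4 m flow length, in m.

2.04

Cross-sectional area A = 358 × 30.7 = 10991 m².
From Q = K·A·i, i = Q / (K·A) = 168000 / (603.0 × 10991) = 0.02535.
Head loss Δh = i · L = 0.02535 × 80.4 = 2.038 m.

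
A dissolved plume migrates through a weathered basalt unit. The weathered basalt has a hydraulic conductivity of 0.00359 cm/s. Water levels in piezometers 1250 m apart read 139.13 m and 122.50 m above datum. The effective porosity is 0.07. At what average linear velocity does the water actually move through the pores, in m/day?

0.590

Convert K: 0.00359 cm/s × 864 = 3.102 m/day.
Hydraulic gradient i = (139.13 − 122.50) / 1250 = 16.63 / 1250 = 0.01330.
Darcy flux q = K · i = 3.102 × 0.01330 = 0.04127 m/day.
Seepage velocity v = q / n_e = 0.04127 / 0.07 = 0.5895 m/day.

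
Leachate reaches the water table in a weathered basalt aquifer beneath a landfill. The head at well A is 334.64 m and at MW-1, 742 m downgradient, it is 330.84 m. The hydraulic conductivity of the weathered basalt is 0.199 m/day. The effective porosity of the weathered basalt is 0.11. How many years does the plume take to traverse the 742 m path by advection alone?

Hydraulic gradient i = (334.64 − 330.84) / 742 = 3.8 / 742 = 0.005121.
Darcy flux q = K · i = 0.1990 × 0.005121 = 0.001019 m/day.
Seepage velocity v = q / n_e = 0.001019 / 0.11 = 0.009265 m/day.
Travel time t = L / v = 742 / 0.009265 = 80087 days = 219.3 years.

219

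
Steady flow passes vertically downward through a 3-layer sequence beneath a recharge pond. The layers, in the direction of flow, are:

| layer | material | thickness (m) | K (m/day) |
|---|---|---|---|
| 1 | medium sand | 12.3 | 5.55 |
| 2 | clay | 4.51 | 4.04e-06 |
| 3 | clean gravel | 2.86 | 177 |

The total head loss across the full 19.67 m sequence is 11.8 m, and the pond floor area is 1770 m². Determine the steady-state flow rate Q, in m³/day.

Flow is perpendicular to layering, so the layers act in series and the equivalent K is the thickness-weighted harmonic mean.
Total thickness L = 12.3 + 4.51 + 2.86 = 19.67 m.
Σ(b_i/K_i) = 12.3/5.55 + 4.51/4.04e-06 + 2.86/177 = 1.116e+06 d.
K_eq = L / Σ(b_i/K_i) = 19.67 / 1.116e+06 = 1.762e-05 m/day.
Q = K_eq · A · (Δh/L) = 1.762e-05 × 1770 × (11.8/19.67) = 0.01871 m³/day.

0.0187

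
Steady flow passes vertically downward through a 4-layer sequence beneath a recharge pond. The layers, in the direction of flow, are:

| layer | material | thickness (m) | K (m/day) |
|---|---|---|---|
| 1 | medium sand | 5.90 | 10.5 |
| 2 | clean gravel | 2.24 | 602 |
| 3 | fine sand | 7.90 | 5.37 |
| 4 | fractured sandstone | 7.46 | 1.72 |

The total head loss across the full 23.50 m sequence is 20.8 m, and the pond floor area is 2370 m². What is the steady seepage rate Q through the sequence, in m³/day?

Flow is perpendicular to layering, so the layers act in series and the equivalent K is the thickness-weighted harmonic mean.
Total thickness L = 5.90 + 2.24 + 7.90 + 7.46 = 23.50 m.
Σ(b_i/K_i) = 5.90/10.5 + 2.24/602 + 7.90/5.37 + 7.46/1.72 = 6.374 d.
K_eq = L / Σ(b_i/K_i) = 23.50 / 6.374 = 3.687 m/day.
Q = K_eq · A · (Δh/L) = 3.687 × 2370 × (20.8/23.50) = 7734 m³/day.

7730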